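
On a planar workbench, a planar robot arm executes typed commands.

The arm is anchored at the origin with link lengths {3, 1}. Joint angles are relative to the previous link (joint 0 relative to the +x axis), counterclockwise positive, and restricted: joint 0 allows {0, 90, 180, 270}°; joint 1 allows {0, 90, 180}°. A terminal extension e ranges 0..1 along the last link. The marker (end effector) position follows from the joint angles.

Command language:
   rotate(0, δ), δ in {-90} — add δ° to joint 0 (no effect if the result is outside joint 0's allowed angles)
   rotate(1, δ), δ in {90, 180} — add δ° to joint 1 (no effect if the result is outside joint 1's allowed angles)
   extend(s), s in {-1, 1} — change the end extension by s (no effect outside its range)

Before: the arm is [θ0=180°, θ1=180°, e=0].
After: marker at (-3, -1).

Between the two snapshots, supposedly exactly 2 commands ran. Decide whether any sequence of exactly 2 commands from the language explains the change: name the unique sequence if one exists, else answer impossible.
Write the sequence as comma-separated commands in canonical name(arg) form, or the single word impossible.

key: running rotate(1, 90) before rotate(1, 180) would end elsewhere — order is forced
begin: [θ0=180°, θ1=180°, e=0]
1. rotate(1, 180) → [θ0=180°, θ1=0°, e=0]
2. rotate(1, 90) → [θ0=180°, θ1=90°, e=0]
uniquely the one of 25 2-step routes that fits.

rotate(1, 180), rotate(1, 90)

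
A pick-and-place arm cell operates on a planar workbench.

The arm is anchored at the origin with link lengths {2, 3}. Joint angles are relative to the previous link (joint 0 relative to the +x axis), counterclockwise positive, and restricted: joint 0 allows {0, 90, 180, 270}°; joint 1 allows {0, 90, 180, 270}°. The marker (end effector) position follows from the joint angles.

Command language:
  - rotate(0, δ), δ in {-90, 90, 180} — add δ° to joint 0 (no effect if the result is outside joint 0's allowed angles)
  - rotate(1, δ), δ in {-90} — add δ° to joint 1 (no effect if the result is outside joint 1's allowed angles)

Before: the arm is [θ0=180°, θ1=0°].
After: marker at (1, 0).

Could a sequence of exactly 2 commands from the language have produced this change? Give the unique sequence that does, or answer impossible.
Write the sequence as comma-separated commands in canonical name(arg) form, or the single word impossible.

rotate(1, -90), rotate(1, -90)

begin: [θ0=180°, θ1=0°]
step 1 (rotate(1, -90)): [θ0=180°, θ1=270°]
step 2 (rotate(1, -90)): [θ0=180°, θ1=180°]
no other 2-command option fits: unique.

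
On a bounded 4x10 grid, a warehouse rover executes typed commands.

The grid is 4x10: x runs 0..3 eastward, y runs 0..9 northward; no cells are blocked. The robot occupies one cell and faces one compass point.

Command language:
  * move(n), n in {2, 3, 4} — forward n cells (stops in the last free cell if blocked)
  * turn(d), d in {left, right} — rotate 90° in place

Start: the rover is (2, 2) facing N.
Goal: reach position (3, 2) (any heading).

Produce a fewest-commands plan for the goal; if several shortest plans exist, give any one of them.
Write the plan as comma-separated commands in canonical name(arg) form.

turn(right), move(4)

from: (2, 2) facing N
t=1 turn(right) ⇒ (2, 2) facing E
t=2 move(4) ⇒ (3, 2) facing E
nothing shorter than 2 reaches the goal.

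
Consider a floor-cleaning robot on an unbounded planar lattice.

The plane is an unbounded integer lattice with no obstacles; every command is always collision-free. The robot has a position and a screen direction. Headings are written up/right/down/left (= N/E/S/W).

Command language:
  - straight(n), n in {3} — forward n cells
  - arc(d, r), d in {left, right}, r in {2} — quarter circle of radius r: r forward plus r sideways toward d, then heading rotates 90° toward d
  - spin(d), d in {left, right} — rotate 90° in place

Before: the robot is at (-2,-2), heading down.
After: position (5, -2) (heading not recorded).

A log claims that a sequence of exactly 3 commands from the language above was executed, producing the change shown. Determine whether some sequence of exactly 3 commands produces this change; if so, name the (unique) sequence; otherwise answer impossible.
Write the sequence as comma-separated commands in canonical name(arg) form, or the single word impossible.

from: at (-2,-2), heading down
[1] after arc(left, 2): at (0,-4), heading right
[2] after straight(3): at (3,-4), heading right
[3] after arc(left, 2): at (5,-2), heading up
no other 3-command option fits: unique.

arc(left, 2), straight(3), arc(left, 2)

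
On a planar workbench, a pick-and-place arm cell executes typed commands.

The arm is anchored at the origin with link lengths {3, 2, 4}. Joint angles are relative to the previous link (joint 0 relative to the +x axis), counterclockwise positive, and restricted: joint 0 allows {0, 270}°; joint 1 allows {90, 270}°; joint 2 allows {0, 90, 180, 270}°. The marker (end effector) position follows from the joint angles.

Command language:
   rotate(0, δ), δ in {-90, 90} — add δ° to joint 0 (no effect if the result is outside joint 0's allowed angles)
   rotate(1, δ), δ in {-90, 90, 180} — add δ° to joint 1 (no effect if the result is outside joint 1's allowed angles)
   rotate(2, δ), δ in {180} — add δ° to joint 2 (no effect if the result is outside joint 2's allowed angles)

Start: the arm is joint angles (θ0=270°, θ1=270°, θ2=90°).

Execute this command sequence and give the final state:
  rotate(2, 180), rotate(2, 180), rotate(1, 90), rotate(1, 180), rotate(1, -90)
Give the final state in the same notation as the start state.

initial: joint angles (θ0=270°, θ1=270°, θ2=90°)
1. rotate(2, 180) → joint angles (θ0=270°, θ1=270°, θ2=270°)
2. rotate(2, 180) → joint angles (θ0=270°, θ1=270°, θ2=90°)
3. rotate(1, 90) → joint angles (θ0=270°, θ1=270°, θ2=90°)
4. rotate(1, 180) → joint angles (θ0=270°, θ1=90°, θ2=90°)
5. rotate(1, -90) → joint angles (θ0=270°, θ1=90°, θ2=90°)

joint angles (θ0=270°, θ1=90°, θ2=90°)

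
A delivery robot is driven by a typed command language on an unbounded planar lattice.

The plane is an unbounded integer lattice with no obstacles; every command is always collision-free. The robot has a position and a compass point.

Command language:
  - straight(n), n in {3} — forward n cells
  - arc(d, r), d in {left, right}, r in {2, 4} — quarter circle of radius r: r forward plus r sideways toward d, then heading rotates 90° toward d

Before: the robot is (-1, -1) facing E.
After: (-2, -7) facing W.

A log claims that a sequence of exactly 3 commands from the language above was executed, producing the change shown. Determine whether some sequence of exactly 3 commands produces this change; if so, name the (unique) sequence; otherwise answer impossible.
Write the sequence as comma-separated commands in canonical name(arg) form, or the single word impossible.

key: running straight(3) before arc(right, 4) would end elsewhere — order is forced
initial: (-1, -1) facing E
step 1 (arc(right, 4)): (3, -5) facing S
step 2 (arc(right, 2)): (1, -7) facing W
step 3 (straight(3)): (-2, -7) facing W
no rival 3-sequence matches.

arc(right, 4), arc(right, 2), straight(3)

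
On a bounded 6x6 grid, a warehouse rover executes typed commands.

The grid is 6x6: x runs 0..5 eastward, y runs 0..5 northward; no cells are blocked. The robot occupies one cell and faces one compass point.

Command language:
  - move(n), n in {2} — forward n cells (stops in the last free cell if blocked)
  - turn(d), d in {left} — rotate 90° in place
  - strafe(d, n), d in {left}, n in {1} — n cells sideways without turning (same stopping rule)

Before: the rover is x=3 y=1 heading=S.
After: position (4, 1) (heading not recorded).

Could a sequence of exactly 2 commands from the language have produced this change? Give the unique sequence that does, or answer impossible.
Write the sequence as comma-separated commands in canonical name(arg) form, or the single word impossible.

strafe(left, 1), turn(left)

key: running turn(left) before strafe(left, 1) would end elsewhere — order is forced
start: x=3 y=1 heading=S
[1] after strafe(left, 1): x=4 y=1 heading=S
[2] after turn(left): x=4 y=1 heading=E
all 9 alternatives checked — unique.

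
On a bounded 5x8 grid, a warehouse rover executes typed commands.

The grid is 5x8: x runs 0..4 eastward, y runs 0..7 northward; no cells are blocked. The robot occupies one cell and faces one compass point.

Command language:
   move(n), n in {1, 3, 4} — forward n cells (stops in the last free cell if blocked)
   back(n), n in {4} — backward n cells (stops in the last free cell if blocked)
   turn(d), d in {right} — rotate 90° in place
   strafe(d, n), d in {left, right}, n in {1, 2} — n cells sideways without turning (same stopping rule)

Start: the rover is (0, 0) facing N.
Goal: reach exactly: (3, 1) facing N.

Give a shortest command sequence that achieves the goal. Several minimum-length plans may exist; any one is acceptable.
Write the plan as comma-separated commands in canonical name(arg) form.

from: (0, 0) facing N
t=1 strafe(right, 1) ⇒ (1, 0) facing N
t=2 strafe(right, 2) ⇒ (3, 0) facing N
t=3 move(1) ⇒ (3, 1) facing N
nothing shorter than 3 reaches the goal.

strafe(right, 1), strafe(right, 2), move(1)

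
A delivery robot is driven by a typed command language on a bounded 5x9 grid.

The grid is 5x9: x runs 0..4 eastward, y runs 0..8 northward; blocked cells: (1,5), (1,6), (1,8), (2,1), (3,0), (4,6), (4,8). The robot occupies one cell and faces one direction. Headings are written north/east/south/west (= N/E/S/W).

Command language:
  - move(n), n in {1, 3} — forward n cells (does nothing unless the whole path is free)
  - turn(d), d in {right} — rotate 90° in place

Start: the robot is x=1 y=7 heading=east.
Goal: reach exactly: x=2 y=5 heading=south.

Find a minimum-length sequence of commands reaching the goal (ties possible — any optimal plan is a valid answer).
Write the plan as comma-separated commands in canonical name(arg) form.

from: x=1 y=7 heading=east
t=1 move(1) ⇒ x=2 y=7 heading=east
t=2 turn(right) ⇒ x=2 y=7 heading=south
t=3 move(1) ⇒ x=2 y=6 heading=south
t=4 move(1) ⇒ x=2 y=5 heading=south
shorter routes all fall short; 4 is best.

move(1), turn(right), move(1), move(1)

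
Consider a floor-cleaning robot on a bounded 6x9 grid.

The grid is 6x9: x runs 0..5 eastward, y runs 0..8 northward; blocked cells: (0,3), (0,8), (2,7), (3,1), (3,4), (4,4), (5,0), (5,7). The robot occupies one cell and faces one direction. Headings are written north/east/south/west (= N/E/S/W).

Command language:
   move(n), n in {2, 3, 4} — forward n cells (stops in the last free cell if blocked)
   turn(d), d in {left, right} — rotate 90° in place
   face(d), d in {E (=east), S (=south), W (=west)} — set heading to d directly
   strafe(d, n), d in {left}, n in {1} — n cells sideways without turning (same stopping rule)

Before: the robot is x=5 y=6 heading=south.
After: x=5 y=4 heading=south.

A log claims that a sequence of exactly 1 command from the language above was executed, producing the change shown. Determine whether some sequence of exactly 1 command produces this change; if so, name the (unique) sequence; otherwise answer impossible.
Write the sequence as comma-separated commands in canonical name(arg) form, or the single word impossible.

move(2)

key: still facing S — the one step turns nothing
begin: x=5 y=6 heading=south
1. move(2) → x=5 y=4 heading=south
no other 1-command option fits: unique.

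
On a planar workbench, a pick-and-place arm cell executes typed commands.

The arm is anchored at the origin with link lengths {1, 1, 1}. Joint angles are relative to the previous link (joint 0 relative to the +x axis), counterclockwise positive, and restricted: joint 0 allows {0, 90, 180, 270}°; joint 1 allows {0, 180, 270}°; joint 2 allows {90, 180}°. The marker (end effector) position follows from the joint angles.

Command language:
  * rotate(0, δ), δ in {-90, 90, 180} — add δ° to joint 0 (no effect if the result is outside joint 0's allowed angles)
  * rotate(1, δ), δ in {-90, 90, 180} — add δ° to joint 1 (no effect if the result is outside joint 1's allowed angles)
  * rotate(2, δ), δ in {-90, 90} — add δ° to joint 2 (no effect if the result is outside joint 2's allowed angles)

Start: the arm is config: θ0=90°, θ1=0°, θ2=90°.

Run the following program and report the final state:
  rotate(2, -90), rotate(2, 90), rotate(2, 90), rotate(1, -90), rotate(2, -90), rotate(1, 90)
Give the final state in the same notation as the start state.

config: θ0=90°, θ1=0°, θ2=90°

begin: config: θ0=90°, θ1=0°, θ2=90°
t=1 rotate(2, -90) ⇒ config: θ0=90°, θ1=0°, θ2=90°
t=2 rotate(2, 90) ⇒ config: θ0=90°, θ1=0°, θ2=180°
t=3 rotate(2, 90) ⇒ config: θ0=90°, θ1=0°, θ2=180°
t=4 rotate(1, -90) ⇒ config: θ0=90°, θ1=270°, θ2=180°
t=5 rotate(2, -90) ⇒ config: θ0=90°, θ1=270°, θ2=90°
t=6 rotate(1, 90) ⇒ config: θ0=90°, θ1=0°, θ2=90°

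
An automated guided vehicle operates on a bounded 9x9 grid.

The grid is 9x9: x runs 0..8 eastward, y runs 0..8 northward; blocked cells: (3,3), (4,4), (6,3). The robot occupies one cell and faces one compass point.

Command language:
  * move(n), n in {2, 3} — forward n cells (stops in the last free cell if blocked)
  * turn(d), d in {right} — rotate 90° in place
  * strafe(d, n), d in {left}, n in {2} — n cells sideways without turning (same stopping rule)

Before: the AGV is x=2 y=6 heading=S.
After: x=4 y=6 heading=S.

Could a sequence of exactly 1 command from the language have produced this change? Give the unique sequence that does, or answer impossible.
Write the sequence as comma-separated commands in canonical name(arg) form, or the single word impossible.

key: still facing S — the one step turns nothing
initial: x=2 y=6 heading=S
[1] after strafe(left, 2): x=4 y=6 heading=S
no rival 1-sequence matches.

strafe(left, 2)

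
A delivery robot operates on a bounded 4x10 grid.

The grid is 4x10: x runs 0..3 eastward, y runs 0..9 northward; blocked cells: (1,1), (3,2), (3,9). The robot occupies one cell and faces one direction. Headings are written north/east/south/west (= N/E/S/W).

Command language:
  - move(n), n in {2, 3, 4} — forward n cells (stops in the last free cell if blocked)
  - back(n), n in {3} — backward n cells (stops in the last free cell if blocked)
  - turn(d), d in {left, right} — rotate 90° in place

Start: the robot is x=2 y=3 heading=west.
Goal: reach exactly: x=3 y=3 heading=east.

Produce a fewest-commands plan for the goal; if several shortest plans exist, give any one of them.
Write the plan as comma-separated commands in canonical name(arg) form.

turn(left), turn(left), move(2)

start: x=2 y=3 heading=west
t=1 turn(left) ⇒ x=2 y=3 heading=south
t=2 turn(left) ⇒ x=2 y=3 heading=east
t=3 move(2) ⇒ x=3 y=3 heading=east
nothing shorter than 3 reaches the goal.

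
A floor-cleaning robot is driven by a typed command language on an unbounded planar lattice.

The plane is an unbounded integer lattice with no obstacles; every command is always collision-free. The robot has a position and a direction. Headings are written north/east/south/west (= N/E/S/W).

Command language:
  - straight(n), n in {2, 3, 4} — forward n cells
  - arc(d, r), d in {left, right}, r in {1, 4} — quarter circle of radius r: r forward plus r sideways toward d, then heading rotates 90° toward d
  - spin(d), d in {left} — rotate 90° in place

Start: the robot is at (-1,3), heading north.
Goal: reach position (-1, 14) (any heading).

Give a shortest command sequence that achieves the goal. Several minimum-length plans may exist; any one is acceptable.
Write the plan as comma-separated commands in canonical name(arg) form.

start: at (-1,3), heading north
1. straight(4) → at (-1,7), heading north
2. straight(4) → at (-1,11), heading north
3. straight(3) → at (-1,14), heading north
shorter routes all fall short; 3 is best.

straight(4), straight(4), straight(3)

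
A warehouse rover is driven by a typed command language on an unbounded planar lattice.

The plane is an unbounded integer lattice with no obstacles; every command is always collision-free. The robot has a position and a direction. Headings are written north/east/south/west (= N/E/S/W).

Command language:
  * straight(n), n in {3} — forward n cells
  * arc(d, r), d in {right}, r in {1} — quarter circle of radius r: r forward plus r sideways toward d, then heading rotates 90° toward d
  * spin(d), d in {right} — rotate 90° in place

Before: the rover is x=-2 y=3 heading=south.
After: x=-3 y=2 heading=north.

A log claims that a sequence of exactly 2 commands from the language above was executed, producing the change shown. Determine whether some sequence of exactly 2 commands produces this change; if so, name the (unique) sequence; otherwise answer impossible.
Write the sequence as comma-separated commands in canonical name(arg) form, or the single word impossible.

key: order matters: swapping arc(right, 1) and spin(right) lands elsewhere
from: x=-2 y=3 heading=south
[1] after arc(right, 1): x=-3 y=2 heading=west
[2] after spin(right): x=-3 y=2 heading=north
no rival 2-sequence matches.

arc(right, 1), spin(right)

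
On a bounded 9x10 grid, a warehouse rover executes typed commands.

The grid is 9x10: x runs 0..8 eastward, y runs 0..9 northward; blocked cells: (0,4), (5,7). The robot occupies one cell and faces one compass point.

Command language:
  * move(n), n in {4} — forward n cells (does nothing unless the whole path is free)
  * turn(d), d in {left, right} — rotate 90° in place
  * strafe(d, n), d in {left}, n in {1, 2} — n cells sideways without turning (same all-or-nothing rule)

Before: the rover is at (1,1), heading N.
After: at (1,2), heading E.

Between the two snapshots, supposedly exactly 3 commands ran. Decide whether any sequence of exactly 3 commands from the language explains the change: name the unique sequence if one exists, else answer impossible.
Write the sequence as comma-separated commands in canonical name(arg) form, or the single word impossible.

strafe(left, 2), turn(right), strafe(left, 1)

key: cell and facing (now E) both changed — the 3 commands mix motion and turning
begin: at (1,1), heading N
[1] after strafe(left, 2): at (1,1), heading N
[2] after turn(right): at (1,1), heading E
[3] after strafe(left, 1): at (1,2), heading E
no rival 3-sequence matches.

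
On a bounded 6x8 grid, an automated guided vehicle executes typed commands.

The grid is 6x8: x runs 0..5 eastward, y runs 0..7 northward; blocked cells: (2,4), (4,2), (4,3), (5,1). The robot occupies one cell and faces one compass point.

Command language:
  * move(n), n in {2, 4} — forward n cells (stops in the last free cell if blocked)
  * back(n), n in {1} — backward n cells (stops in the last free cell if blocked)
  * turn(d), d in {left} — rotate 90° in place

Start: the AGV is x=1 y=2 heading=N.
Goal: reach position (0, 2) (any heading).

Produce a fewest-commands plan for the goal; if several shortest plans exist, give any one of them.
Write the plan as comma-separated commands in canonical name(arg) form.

t0: x=1 y=2 heading=N
step 1 (turn(left)): x=1 y=2 heading=W
step 2 (move(4)): x=0 y=2 heading=W
shorter routes all fall short; 2 is best.

turn(left), move(4)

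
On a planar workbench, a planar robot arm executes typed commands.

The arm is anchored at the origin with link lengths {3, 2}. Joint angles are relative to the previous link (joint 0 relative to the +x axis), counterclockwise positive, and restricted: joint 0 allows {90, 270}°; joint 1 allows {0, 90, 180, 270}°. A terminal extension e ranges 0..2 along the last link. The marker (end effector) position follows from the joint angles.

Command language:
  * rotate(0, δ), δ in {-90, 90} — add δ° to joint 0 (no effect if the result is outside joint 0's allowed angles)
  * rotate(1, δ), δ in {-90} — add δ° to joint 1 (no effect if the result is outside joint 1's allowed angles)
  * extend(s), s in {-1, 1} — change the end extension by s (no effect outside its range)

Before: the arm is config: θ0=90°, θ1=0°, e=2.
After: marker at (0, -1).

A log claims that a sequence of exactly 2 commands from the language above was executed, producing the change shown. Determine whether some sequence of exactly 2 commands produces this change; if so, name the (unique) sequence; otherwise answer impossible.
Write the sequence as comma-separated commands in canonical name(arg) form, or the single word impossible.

rotate(1, -90), rotate(1, -90)

begin: config: θ0=90°, θ1=0°, e=2
[1] after rotate(1, -90): config: θ0=90°, θ1=270°, e=2
[2] after rotate(1, -90): config: θ0=90°, θ1=180°, e=2
all 25 alternatives checked — unique.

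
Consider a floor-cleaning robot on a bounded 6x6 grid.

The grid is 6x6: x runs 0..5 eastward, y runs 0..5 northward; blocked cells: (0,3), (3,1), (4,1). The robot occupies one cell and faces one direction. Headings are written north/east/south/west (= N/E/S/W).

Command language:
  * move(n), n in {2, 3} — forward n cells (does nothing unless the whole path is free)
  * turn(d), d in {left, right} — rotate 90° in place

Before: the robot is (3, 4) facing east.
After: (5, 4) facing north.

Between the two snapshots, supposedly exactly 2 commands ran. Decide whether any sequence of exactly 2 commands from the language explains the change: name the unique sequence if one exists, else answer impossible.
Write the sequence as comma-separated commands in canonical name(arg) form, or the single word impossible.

key: running turn(left) before move(2) would end elsewhere — order is forced
t0: (3, 4) facing east
[1] after move(2): (5, 4) facing east
[2] after turn(left): (5, 4) facing north
all 16 alternatives checked — unique.

move(2), turn(left)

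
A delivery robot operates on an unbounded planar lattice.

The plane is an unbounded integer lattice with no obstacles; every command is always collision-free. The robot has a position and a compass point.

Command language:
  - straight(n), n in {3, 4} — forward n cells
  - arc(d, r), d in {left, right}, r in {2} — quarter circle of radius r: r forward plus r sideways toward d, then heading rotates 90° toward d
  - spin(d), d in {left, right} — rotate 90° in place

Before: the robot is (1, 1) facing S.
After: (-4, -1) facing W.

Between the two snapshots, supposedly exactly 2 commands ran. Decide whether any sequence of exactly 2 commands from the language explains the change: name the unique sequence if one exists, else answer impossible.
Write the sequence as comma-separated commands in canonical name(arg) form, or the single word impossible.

key: cell and facing (now W) both changed — the 2 commands mix motion and turning
from: (1, 1) facing S
[1] after arc(right, 2): (-1, -1) facing W
[2] after straight(3): (-4, -1) facing W
all 36 alternatives checked — unique.

arc(right, 2), straight(3)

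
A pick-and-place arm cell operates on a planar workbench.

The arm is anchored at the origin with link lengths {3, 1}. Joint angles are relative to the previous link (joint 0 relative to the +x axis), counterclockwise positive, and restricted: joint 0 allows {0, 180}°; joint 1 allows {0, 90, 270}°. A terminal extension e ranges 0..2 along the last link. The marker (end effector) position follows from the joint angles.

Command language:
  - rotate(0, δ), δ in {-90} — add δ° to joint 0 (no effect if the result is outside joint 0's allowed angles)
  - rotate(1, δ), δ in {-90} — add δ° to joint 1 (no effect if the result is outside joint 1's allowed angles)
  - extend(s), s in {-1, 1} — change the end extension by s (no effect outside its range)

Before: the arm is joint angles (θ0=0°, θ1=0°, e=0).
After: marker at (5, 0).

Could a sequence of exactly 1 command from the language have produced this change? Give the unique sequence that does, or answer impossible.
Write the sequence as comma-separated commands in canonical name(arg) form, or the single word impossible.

extend(1)

begin: joint angles (θ0=0°, θ1=0°, e=0)
step 1 (extend(1)): joint angles (θ0=0°, θ1=0°, e=1)
uniquely the one of 4 1-step routes that fits.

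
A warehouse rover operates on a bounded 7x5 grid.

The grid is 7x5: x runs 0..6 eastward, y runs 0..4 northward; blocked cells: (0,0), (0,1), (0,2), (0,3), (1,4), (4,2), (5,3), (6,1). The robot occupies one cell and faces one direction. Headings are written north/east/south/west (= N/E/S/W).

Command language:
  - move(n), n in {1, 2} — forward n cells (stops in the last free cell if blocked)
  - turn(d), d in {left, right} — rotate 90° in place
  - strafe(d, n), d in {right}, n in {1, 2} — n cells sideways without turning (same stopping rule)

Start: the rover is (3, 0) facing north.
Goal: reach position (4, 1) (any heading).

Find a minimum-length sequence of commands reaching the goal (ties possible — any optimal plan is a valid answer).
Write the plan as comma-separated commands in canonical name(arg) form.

move(1), strafe(right, 1)

start: (3, 0) facing north
step 1 (move(1)): (3, 1) facing north
step 2 (strafe(right, 1)): (4, 1) facing north
no 1-step plan works, so 2 is optimal.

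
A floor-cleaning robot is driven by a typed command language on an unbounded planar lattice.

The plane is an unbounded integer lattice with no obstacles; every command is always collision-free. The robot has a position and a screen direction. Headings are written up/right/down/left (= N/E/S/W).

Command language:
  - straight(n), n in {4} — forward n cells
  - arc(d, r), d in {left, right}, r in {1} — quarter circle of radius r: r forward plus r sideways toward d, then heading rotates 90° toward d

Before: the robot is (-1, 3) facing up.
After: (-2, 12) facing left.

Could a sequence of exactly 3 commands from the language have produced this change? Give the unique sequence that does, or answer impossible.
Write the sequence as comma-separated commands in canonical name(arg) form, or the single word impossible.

key: position moved to (-2,12) AND the heading swung to W — translation plus rotation needed
start: (-1, 3) facing up
[1] after straight(4): (-1, 7) facing up
[2] after straight(4): (-1, 11) facing up
[3] after arc(left, 1): (-2, 12) facing left
no rival 3-sequence matches.

straight(4), straight(4), arc(left, 1)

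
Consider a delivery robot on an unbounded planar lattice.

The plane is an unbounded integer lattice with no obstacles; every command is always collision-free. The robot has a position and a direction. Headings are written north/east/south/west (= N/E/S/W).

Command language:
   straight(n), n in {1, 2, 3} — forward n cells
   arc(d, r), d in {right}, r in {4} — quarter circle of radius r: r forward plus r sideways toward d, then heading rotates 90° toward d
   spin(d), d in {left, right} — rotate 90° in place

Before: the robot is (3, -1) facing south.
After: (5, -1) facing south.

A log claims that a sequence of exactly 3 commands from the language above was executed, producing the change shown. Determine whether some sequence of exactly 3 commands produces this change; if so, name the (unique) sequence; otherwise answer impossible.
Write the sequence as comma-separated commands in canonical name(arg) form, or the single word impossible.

key: running spin(right) before spin(left) would end elsewhere — order is forced
initial: (3, -1) facing south
t=1 spin(left) ⇒ (3, -1) facing east
t=2 straight(2) ⇒ (5, -1) facing east
t=3 spin(right) ⇒ (5, -1) facing south
no rival 3-sequence matches.

spin(left), straight(2), spin(right)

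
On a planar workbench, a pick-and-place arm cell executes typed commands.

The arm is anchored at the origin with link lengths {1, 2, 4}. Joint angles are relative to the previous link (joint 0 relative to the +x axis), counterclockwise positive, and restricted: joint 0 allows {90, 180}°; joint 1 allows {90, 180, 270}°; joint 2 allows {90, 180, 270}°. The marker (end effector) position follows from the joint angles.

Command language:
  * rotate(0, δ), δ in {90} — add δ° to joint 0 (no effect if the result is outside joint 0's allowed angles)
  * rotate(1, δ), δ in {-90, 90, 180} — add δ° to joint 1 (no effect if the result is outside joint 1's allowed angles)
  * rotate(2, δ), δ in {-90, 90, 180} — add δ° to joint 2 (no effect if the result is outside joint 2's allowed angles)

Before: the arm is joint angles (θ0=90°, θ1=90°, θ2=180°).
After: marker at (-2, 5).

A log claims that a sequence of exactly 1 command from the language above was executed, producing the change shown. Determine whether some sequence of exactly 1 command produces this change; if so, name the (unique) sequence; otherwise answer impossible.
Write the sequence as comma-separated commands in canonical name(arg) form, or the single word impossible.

rotate(2, 90)

start: joint angles (θ0=90°, θ1=90°, θ2=180°)
step 1 (rotate(2, 90)): joint angles (θ0=90°, θ1=90°, θ2=270°)
no rival 1-sequence matches.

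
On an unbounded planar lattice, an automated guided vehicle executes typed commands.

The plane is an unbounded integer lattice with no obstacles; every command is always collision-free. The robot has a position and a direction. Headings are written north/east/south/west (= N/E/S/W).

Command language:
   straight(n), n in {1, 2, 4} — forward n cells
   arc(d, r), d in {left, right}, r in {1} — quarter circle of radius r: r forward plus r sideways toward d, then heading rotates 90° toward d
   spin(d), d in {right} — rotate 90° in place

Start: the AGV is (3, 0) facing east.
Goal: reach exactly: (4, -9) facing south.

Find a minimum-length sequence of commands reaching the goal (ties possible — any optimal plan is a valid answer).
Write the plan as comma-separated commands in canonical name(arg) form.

arc(right, 1), straight(4), straight(4)

initial: (3, 0) facing east
t=1 arc(right, 1) ⇒ (4, -1) facing south
t=2 straight(4) ⇒ (4, -5) facing south
t=3 straight(4) ⇒ (4, -9) facing south
nothing shorter than 3 reaches the goal.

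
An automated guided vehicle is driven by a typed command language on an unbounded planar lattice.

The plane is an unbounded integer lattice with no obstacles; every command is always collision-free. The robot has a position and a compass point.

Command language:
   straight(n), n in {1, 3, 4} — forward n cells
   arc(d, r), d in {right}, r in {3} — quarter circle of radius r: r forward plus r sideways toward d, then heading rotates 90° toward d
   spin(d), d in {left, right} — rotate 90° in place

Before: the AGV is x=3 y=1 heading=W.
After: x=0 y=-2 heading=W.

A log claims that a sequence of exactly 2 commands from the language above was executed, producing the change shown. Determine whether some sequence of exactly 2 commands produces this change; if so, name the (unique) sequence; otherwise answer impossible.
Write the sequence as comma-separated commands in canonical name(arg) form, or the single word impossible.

key: still facing W at the end — net rotation zero over 2 steps
start: x=3 y=1 heading=W
[1] after spin(left): x=3 y=1 heading=S
[2] after arc(right, 3): x=0 y=-2 heading=W
uniquely the one of 36 2-step routes that fits.

spin(left), arc(right, 3)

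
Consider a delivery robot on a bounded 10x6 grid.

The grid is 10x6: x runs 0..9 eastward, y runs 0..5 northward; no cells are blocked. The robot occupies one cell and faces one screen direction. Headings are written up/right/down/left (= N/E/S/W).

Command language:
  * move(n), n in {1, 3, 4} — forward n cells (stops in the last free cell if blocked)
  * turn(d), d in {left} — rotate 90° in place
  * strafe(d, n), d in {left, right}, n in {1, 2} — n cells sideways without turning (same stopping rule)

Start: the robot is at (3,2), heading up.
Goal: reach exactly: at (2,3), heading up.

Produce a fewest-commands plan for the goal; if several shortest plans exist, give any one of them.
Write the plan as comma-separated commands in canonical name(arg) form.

t0: at (3,2), heading up
[1] after move(1): at (3,3), heading up
[2] after strafe(left, 1): at (2,3), heading up
minimal: 2 command(s), checked below 2.

move(1), strafe(left, 1)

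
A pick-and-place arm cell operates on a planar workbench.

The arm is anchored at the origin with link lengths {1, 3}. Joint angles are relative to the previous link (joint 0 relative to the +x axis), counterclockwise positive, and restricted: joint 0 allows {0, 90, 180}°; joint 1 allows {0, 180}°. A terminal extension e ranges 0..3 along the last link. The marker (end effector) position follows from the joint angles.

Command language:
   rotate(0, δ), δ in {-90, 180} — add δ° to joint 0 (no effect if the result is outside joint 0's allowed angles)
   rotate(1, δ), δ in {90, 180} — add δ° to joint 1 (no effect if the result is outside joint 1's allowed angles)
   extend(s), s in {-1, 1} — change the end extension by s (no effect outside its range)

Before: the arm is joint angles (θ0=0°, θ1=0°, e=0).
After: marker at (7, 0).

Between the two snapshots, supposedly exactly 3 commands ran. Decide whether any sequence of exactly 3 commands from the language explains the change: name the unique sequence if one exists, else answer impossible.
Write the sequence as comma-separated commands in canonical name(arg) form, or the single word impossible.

extend(1), extend(1), extend(1)

t0: joint angles (θ0=0°, θ1=0°, e=0)
1. extend(1) → joint angles (θ0=0°, θ1=0°, e=1)
2. extend(1) → joint angles (θ0=0°, θ1=0°, e=2)
3. extend(1) → joint angles (θ0=0°, θ1=0°, e=3)
no rival 3-sequence matches.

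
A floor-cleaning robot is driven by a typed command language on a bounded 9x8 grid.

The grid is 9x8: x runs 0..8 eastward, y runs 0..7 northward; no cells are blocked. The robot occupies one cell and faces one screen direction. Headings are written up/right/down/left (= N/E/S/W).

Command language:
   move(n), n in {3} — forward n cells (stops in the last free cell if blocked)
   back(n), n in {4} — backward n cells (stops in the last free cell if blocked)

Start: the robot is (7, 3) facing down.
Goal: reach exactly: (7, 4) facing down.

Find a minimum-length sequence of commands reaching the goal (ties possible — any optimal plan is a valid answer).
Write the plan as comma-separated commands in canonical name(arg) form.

move(3), back(4)

from: (7, 3) facing down
[1] after move(3): (7, 0) facing down
[2] after back(4): (7, 4) facing down
minimal: 2 command(s), checked below 2.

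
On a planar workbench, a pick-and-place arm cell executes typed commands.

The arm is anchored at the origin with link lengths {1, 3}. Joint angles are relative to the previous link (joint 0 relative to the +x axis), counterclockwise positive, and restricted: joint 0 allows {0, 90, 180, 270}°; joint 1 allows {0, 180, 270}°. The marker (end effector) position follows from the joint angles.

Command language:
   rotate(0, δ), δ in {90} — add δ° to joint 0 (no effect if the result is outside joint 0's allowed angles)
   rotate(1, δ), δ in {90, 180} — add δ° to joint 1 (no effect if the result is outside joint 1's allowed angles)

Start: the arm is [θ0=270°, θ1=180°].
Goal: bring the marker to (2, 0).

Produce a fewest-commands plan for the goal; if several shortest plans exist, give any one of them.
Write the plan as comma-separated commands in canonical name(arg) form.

rotate(0, 90), rotate(0, 90), rotate(0, 90)

begin: [θ0=270°, θ1=180°]
t=1 rotate(0, 90) ⇒ [θ0=0°, θ1=180°]
t=2 rotate(0, 90) ⇒ [θ0=90°, θ1=180°]
t=3 rotate(0, 90) ⇒ [θ0=180°, θ1=180°]
shorter routes all fall short; 3 is best.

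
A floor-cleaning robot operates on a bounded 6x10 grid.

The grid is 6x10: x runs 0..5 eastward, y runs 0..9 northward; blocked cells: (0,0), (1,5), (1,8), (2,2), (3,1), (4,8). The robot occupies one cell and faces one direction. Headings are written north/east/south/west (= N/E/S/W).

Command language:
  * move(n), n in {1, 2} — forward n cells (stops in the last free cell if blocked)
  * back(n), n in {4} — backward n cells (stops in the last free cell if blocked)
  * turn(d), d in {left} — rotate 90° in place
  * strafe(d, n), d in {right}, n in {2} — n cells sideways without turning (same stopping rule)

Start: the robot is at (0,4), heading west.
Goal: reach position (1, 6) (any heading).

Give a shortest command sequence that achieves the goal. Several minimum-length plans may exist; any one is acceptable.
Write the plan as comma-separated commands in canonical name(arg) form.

back(4), move(2), strafe(right, 2), move(1)

t0: at (0,4), heading west
step 1 (back(4)): at (4,4), heading west
step 2 (move(2)): at (2,4), heading west
step 3 (strafe(right, 2)): at (2,6), heading west
step 4 (move(1)): at (1,6), heading west
shorter routes all fall short; 4 is best.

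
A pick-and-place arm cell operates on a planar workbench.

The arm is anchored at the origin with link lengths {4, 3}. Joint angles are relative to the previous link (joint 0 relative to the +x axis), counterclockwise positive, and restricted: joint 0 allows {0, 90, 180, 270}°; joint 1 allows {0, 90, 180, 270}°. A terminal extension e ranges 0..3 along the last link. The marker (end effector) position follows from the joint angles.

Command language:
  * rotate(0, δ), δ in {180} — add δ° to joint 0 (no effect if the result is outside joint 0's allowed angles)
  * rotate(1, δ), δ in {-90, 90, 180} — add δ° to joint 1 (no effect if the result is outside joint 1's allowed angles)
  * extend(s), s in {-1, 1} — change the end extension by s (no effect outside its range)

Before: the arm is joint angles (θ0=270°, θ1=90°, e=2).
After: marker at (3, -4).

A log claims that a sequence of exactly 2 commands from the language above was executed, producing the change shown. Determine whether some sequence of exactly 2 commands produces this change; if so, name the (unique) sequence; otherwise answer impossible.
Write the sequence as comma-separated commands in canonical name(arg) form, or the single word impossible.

from: joint angles (θ0=270°, θ1=90°, e=2)
1. extend(-1) → joint angles (θ0=270°, θ1=90°, e=1)
2. extend(-1) → joint angles (θ0=270°, θ1=90°, e=0)
no other 2-command option fits: unique.

extend(-1), extend(-1)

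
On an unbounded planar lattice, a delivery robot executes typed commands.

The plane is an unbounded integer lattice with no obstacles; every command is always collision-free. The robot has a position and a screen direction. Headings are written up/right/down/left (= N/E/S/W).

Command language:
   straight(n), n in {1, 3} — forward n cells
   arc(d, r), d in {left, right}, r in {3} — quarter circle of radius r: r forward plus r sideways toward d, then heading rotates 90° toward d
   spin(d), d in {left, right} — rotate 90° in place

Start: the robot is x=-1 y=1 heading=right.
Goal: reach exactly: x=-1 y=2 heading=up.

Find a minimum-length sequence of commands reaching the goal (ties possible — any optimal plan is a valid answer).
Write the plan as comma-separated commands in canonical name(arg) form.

begin: x=-1 y=1 heading=right
1. spin(left) → x=-1 y=1 heading=up
2. straight(1) → x=-1 y=2 heading=up
minimal: 2 command(s), checked below 2.

spin(left), straight(1)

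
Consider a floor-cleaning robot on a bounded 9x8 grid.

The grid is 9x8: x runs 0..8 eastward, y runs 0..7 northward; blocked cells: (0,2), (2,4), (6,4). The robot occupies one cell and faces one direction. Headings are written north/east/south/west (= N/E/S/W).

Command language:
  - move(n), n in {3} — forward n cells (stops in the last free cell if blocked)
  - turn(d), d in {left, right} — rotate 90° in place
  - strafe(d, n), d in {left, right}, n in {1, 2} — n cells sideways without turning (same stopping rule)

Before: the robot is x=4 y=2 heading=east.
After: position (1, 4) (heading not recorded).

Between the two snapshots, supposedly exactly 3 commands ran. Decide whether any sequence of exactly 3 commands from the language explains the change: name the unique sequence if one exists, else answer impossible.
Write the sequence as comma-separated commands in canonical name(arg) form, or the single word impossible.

impossible

all 343 sequences checked — none match.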